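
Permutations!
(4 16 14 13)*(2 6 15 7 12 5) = (2 6 15 7 12 5)(4 16 14 13) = [0, 1, 6, 3, 16, 2, 15, 12, 8, 9, 10, 11, 5, 4, 13, 7, 14]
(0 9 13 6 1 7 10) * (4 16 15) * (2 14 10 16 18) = (0 9 13 6 1 7 16 15 4 18 2 14 10) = [9, 7, 14, 3, 18, 5, 1, 16, 8, 13, 0, 11, 12, 6, 10, 4, 15, 17, 2]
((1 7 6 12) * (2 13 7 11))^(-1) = ((1 11 2 13 7 6 12))^(-1) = (1 12 6 7 13 2 11)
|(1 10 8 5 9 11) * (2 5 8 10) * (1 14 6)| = |(1 2 5 9 11 14 6)| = 7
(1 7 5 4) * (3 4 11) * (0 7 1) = (0 7 5 11 3 4) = [7, 1, 2, 4, 0, 11, 6, 5, 8, 9, 10, 3]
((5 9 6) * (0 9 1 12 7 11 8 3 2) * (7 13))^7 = ((0 9 6 5 1 12 13 7 11 8 3 2))^7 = (0 7 6 8 1 2 13 9 11 5 3 12)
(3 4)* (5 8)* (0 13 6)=(0 13 6)(3 4)(5 8)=[13, 1, 2, 4, 3, 8, 0, 7, 5, 9, 10, 11, 12, 6]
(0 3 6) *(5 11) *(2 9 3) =(0 2 9 3 6)(5 11) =[2, 1, 9, 6, 4, 11, 0, 7, 8, 3, 10, 5]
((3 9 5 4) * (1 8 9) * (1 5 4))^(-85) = (1 5 3 4 9 8)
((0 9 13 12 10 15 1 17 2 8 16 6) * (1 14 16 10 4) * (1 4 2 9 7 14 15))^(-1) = ((0 7 14 16 6)(1 17 9 13 12 2 8 10))^(-1) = (0 6 16 14 7)(1 10 8 2 12 13 9 17)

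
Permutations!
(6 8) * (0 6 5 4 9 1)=(0 6 8 5 4 9 1)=[6, 0, 2, 3, 9, 4, 8, 7, 5, 1]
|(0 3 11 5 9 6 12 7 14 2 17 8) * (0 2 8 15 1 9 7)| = |(0 3 11 5 7 14 8 2 17 15 1 9 6 12)| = 14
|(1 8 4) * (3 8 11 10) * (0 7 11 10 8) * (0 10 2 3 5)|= 10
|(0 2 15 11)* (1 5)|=4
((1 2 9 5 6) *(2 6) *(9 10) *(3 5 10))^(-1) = (1 6)(2 5 3)(9 10)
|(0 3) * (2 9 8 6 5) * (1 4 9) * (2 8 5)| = |(0 3)(1 4 9 5 8 6 2)| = 14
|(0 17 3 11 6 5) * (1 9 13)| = |(0 17 3 11 6 5)(1 9 13)| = 6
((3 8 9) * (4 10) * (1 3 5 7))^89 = ((1 3 8 9 5 7)(4 10))^89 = (1 7 5 9 8 3)(4 10)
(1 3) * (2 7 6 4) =(1 3)(2 7 6 4) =[0, 3, 7, 1, 2, 5, 4, 6]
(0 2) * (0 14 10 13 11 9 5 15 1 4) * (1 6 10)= (0 2 14 1 4)(5 15 6 10 13 11 9)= [2, 4, 14, 3, 0, 15, 10, 7, 8, 5, 13, 9, 12, 11, 1, 6]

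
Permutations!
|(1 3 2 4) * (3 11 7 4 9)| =12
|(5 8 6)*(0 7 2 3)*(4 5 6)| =|(0 7 2 3)(4 5 8)| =12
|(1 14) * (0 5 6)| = 6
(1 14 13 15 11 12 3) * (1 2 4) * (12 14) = [0, 12, 4, 2, 1, 5, 6, 7, 8, 9, 10, 14, 3, 15, 13, 11] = (1 12 3 2 4)(11 14 13 15)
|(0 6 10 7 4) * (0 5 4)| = 4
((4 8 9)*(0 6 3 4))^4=((0 6 3 4 8 9))^4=(0 8 3)(4 6 9)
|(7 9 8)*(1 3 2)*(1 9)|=6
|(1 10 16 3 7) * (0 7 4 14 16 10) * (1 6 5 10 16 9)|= 11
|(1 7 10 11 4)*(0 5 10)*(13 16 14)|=21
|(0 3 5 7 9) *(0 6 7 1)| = 12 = |(0 3 5 1)(6 7 9)|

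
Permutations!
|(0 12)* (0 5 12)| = 2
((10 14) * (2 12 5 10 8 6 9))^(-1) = (2 9 6 8 14 10 5 12)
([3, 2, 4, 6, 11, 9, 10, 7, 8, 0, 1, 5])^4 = [1, 5, 9, 2, 0, 6, 4, 7, 8, 10, 11, 3]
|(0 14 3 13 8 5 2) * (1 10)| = 14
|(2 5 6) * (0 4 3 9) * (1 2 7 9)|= |(0 4 3 1 2 5 6 7 9)|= 9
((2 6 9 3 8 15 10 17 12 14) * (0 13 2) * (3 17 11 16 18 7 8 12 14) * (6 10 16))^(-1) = ((0 13 2 10 11 6 9 17 14)(3 12)(7 8 15 16 18))^(-1) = (0 14 17 9 6 11 10 2 13)(3 12)(7 18 16 15 8)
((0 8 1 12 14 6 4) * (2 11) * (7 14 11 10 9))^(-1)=(0 4 6 14 7 9 10 2 11 12 1 8)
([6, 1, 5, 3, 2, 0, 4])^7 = (0 4 5 6 2)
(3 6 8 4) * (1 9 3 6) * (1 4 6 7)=(1 9 3 4 7)(6 8)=[0, 9, 2, 4, 7, 5, 8, 1, 6, 3]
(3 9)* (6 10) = (3 9)(6 10) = [0, 1, 2, 9, 4, 5, 10, 7, 8, 3, 6]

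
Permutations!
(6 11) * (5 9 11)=[0, 1, 2, 3, 4, 9, 5, 7, 8, 11, 10, 6]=(5 9 11 6)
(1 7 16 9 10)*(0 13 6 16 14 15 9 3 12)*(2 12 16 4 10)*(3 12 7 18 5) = (0 13 6 4 10 1 18 5 3 16 12)(2 7 14 15 9) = [13, 18, 7, 16, 10, 3, 4, 14, 8, 2, 1, 11, 0, 6, 15, 9, 12, 17, 5]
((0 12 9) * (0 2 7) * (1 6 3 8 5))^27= (0 9 7 12 2)(1 3 5 6 8)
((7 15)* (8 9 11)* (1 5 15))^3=((1 5 15 7)(8 9 11))^3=(1 7 15 5)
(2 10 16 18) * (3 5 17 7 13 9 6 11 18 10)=(2 3 5 17 7 13 9 6 11 18)(10 16)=[0, 1, 3, 5, 4, 17, 11, 13, 8, 6, 16, 18, 12, 9, 14, 15, 10, 7, 2]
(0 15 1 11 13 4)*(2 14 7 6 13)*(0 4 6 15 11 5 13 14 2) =(0 11)(1 5 13 6 14 7 15) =[11, 5, 2, 3, 4, 13, 14, 15, 8, 9, 10, 0, 12, 6, 7, 1]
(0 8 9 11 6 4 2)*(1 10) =[8, 10, 0, 3, 2, 5, 4, 7, 9, 11, 1, 6] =(0 8 9 11 6 4 2)(1 10)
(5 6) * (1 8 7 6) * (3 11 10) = (1 8 7 6 5)(3 11 10) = [0, 8, 2, 11, 4, 1, 5, 6, 7, 9, 3, 10]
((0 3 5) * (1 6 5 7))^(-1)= ((0 3 7 1 6 5))^(-1)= (0 5 6 1 7 3)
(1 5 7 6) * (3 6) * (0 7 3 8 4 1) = (0 7 8 4 1 5 3 6) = [7, 5, 2, 6, 1, 3, 0, 8, 4]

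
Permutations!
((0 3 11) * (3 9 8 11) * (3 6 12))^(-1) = (0 11 8 9)(3 12 6)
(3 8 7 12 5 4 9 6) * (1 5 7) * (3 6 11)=(1 5 4 9 11 3 8)(7 12)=[0, 5, 2, 8, 9, 4, 6, 12, 1, 11, 10, 3, 7]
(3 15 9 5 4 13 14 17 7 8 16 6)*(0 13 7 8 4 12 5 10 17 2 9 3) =(0 13 14 2 9 10 17 8 16 6)(3 15)(4 7)(5 12) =[13, 1, 9, 15, 7, 12, 0, 4, 16, 10, 17, 11, 5, 14, 2, 3, 6, 8]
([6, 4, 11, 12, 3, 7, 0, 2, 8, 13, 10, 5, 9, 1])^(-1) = [6, 13, 7, 4, 1, 11, 0, 5, 8, 12, 10, 2, 3, 9]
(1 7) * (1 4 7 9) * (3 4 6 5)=(1 9)(3 4 7 6 5)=[0, 9, 2, 4, 7, 3, 5, 6, 8, 1]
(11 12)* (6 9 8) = (6 9 8)(11 12) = [0, 1, 2, 3, 4, 5, 9, 7, 6, 8, 10, 12, 11]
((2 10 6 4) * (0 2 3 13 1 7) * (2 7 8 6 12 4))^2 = ((0 7)(1 8 6 2 10 12 4 3 13))^2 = (1 6 10 4 13 8 2 12 3)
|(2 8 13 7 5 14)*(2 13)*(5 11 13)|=|(2 8)(5 14)(7 11 13)|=6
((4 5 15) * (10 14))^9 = ((4 5 15)(10 14))^9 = (15)(10 14)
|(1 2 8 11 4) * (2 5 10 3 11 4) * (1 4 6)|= 8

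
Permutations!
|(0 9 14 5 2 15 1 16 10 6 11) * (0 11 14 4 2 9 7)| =|(0 7)(1 16 10 6 14 5 9 4 2 15)| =10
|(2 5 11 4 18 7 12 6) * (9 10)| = 8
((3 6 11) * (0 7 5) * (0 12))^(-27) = ((0 7 5 12)(3 6 11))^(-27) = (0 7 5 12)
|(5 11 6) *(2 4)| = |(2 4)(5 11 6)| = 6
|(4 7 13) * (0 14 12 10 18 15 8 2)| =24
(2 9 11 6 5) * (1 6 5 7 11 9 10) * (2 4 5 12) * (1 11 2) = [0, 6, 10, 3, 5, 4, 7, 2, 8, 9, 11, 12, 1] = (1 6 7 2 10 11 12)(4 5)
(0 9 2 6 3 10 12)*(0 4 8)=(0 9 2 6 3 10 12 4 8)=[9, 1, 6, 10, 8, 5, 3, 7, 0, 2, 12, 11, 4]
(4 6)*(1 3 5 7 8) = (1 3 5 7 8)(4 6) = [0, 3, 2, 5, 6, 7, 4, 8, 1]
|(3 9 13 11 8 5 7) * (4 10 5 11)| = 14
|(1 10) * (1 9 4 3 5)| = 6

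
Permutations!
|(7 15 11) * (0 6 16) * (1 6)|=|(0 1 6 16)(7 15 11)|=12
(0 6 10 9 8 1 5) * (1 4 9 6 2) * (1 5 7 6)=(0 2 5)(1 7 6 10)(4 9 8)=[2, 7, 5, 3, 9, 0, 10, 6, 4, 8, 1]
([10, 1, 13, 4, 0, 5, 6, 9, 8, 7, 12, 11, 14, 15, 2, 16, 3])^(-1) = (0 4 3 16 15 13 2 14 12 10)(7 9)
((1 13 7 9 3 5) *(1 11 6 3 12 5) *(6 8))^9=((1 13 7 9 12 5 11 8 6 3))^9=(1 3 6 8 11 5 12 9 7 13)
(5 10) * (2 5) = (2 5 10) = [0, 1, 5, 3, 4, 10, 6, 7, 8, 9, 2]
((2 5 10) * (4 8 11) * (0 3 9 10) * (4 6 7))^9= ((0 3 9 10 2 5)(4 8 11 6 7))^9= (0 10)(2 3)(4 7 6 11 8)(5 9)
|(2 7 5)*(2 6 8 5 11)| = |(2 7 11)(5 6 8)| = 3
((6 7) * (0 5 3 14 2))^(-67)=((0 5 3 14 2)(6 7))^(-67)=(0 14 5 2 3)(6 7)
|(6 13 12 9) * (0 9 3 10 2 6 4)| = 6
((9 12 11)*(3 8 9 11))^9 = ((3 8 9 12))^9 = (3 8 9 12)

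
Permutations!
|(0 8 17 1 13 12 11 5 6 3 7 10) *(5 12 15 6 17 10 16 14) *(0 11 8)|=20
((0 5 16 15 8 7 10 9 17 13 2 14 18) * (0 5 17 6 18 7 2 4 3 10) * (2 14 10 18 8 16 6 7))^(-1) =((0 17 13 4 3 18 5 6 8 14 2 10 9 7)(15 16))^(-1) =(0 7 9 10 2 14 8 6 5 18 3 4 13 17)(15 16)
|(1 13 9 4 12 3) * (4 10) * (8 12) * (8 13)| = |(1 8 12 3)(4 13 9 10)| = 4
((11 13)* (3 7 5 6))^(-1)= ((3 7 5 6)(11 13))^(-1)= (3 6 5 7)(11 13)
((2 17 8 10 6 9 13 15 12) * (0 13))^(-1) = (0 9 6 10 8 17 2 12 15 13)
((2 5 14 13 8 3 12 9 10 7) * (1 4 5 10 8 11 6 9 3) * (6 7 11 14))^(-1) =(1 8 9 6 5 4)(2 7 11 10)(3 12)(13 14)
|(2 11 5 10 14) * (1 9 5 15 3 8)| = 10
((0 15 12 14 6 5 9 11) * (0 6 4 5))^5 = (0 5 15 9 12 11 14 6 4)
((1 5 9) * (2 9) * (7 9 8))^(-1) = ((1 5 2 8 7 9))^(-1) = (1 9 7 8 2 5)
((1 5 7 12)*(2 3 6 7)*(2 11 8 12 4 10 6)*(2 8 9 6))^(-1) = (1 12 8 3 2 10 4 7 6 9 11 5) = ((1 5 11 9 6 7 4 10 2 3 8 12))^(-1)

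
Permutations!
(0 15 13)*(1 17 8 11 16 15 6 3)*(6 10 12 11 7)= [10, 17, 2, 1, 4, 5, 3, 6, 7, 9, 12, 16, 11, 0, 14, 13, 15, 8]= (0 10 12 11 16 15 13)(1 17 8 7 6 3)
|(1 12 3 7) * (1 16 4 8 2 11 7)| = |(1 12 3)(2 11 7 16 4 8)| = 6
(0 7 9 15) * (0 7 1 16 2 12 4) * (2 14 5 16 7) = (0 1 7 9 15 2 12 4)(5 16 14) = [1, 7, 12, 3, 0, 16, 6, 9, 8, 15, 10, 11, 4, 13, 5, 2, 14]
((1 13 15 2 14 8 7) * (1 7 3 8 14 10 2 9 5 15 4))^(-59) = (1 13 4)(2 10)(3 8)(5 15 9) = ((1 13 4)(2 10)(3 8)(5 15 9))^(-59)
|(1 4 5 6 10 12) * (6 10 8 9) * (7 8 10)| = |(1 4 5 7 8 9 6 10 12)| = 9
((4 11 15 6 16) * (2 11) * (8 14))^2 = ((2 11 15 6 16 4)(8 14))^2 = (2 15 16)(4 11 6)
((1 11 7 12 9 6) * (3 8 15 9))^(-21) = (1 15 12)(3 11 9)(6 8 7)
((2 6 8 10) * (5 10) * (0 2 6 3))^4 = (10)(0 2 3)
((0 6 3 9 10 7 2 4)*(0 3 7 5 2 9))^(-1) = (0 3 4 2 5 10 9 7 6)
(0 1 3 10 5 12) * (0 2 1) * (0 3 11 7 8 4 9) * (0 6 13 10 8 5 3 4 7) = (0 4 9 6 13 10 3 8 7 5 12 2 1 11) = [4, 11, 1, 8, 9, 12, 13, 5, 7, 6, 3, 0, 2, 10]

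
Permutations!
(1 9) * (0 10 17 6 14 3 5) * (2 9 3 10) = [2, 3, 9, 5, 4, 0, 14, 7, 8, 1, 17, 11, 12, 13, 10, 15, 16, 6] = (0 2 9 1 3 5)(6 14 10 17)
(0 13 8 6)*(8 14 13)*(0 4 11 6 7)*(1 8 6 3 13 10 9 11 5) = (0 6 4 5 1 8 7)(3 13 14 10 9 11) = [6, 8, 2, 13, 5, 1, 4, 0, 7, 11, 9, 3, 12, 14, 10]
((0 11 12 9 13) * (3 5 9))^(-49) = ((0 11 12 3 5 9 13))^(-49) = (13)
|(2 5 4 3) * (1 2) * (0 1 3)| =|(0 1 2 5 4)| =5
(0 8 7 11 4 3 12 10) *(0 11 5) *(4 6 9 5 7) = (0 8 4 3 12 10 11 6 9 5) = [8, 1, 2, 12, 3, 0, 9, 7, 4, 5, 11, 6, 10]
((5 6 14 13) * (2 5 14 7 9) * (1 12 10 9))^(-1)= (1 7 6 5 2 9 10 12)(13 14)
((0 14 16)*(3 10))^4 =((0 14 16)(3 10))^4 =(0 14 16)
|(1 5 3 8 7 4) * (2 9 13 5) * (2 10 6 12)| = 12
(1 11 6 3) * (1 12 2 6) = (1 11)(2 6 3 12) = [0, 11, 6, 12, 4, 5, 3, 7, 8, 9, 10, 1, 2]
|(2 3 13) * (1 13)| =4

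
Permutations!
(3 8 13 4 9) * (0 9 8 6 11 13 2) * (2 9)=(0 2)(3 6 11 13 4 8 9)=[2, 1, 0, 6, 8, 5, 11, 7, 9, 3, 10, 13, 12, 4]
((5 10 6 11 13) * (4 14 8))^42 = (14)(5 6 13 10 11)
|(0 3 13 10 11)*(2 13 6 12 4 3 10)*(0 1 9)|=20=|(0 10 11 1 9)(2 13)(3 6 12 4)|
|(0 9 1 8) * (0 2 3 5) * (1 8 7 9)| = 8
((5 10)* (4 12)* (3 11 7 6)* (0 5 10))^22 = ((0 5)(3 11 7 6)(4 12))^22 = (12)(3 7)(6 11)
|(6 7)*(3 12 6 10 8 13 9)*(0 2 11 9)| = 11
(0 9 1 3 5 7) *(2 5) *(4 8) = [9, 3, 5, 2, 8, 7, 6, 0, 4, 1] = (0 9 1 3 2 5 7)(4 8)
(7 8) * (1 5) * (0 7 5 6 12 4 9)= (0 7 8 5 1 6 12 4 9)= [7, 6, 2, 3, 9, 1, 12, 8, 5, 0, 10, 11, 4]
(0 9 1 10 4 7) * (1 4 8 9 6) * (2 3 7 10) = (0 6 1 2 3 7)(4 10 8 9) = [6, 2, 3, 7, 10, 5, 1, 0, 9, 4, 8]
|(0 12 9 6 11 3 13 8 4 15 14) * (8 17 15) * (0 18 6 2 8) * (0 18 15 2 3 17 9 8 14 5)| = |(0 12 8 4 18 6 11 17 2 14 15 5)(3 13 9)| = 12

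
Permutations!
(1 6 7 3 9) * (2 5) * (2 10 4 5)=(1 6 7 3 9)(4 5 10)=[0, 6, 2, 9, 5, 10, 7, 3, 8, 1, 4]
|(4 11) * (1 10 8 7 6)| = 10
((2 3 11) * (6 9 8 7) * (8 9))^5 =((2 3 11)(6 8 7))^5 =(2 11 3)(6 7 8)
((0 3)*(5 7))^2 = (7)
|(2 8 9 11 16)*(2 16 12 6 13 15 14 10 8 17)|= 18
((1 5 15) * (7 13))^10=(1 5 15)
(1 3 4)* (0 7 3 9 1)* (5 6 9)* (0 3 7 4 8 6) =(0 4 3 8 6 9 1 5) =[4, 5, 2, 8, 3, 0, 9, 7, 6, 1]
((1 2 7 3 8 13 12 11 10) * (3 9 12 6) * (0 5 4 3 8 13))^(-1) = ((0 5 4 3 13 6 8)(1 2 7 9 12 11 10))^(-1) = (0 8 6 13 3 4 5)(1 10 11 12 9 7 2)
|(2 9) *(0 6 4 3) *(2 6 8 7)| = 8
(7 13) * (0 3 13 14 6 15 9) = (0 3 13 7 14 6 15 9) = [3, 1, 2, 13, 4, 5, 15, 14, 8, 0, 10, 11, 12, 7, 6, 9]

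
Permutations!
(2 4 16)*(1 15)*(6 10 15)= [0, 6, 4, 3, 16, 5, 10, 7, 8, 9, 15, 11, 12, 13, 14, 1, 2]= (1 6 10 15)(2 4 16)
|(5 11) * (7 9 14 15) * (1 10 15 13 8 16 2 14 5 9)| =|(1 10 15 7)(2 14 13 8 16)(5 11 9)| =60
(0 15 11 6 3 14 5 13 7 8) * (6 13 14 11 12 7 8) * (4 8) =[15, 1, 2, 11, 8, 14, 3, 6, 0, 9, 10, 13, 7, 4, 5, 12] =(0 15 12 7 6 3 11 13 4 8)(5 14)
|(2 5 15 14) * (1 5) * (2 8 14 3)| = 10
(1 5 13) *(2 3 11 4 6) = [0, 5, 3, 11, 6, 13, 2, 7, 8, 9, 10, 4, 12, 1] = (1 5 13)(2 3 11 4 6)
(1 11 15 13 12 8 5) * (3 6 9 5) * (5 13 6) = (1 11 15 6 9 13 12 8 3 5) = [0, 11, 2, 5, 4, 1, 9, 7, 3, 13, 10, 15, 8, 12, 14, 6]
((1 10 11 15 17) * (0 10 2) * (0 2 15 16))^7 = ((0 10 11 16)(1 15 17))^7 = (0 16 11 10)(1 15 17)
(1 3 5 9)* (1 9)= [0, 3, 2, 5, 4, 1, 6, 7, 8, 9]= (9)(1 3 5)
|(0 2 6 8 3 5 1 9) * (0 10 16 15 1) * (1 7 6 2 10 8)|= |(0 10 16 15 7 6 1 9 8 3 5)|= 11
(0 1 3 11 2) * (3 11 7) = [1, 11, 0, 7, 4, 5, 6, 3, 8, 9, 10, 2] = (0 1 11 2)(3 7)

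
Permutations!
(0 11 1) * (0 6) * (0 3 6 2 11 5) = (0 5)(1 2 11)(3 6) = [5, 2, 11, 6, 4, 0, 3, 7, 8, 9, 10, 1]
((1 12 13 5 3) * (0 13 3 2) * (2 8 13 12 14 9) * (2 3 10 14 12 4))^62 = ((0 4 2)(1 12 10 14 9 3)(5 8 13))^62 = (0 2 4)(1 10 9)(3 12 14)(5 13 8)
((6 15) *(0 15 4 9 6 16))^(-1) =((0 15 16)(4 9 6))^(-1) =(0 16 15)(4 6 9)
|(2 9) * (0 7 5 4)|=|(0 7 5 4)(2 9)|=4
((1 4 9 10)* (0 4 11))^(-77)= (0 4 9 10 1 11)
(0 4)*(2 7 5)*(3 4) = (0 3 4)(2 7 5) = [3, 1, 7, 4, 0, 2, 6, 5]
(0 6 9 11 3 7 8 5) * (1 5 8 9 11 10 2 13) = (0 6 11 3 7 9 10 2 13 1 5) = [6, 5, 13, 7, 4, 0, 11, 9, 8, 10, 2, 3, 12, 1]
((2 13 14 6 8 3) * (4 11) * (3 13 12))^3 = (4 11)(6 14 13 8)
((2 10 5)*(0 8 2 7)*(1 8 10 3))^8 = ((0 10 5 7)(1 8 2 3))^8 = (10)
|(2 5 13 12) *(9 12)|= 5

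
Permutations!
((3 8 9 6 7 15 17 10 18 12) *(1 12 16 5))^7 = (1 15 12 17 3 10 8 18 9 16 6 5 7)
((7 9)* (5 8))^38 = (9)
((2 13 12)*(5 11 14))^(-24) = ((2 13 12)(5 11 14))^(-24) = (14)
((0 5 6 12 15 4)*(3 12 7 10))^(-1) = (0 4 15 12 3 10 7 6 5)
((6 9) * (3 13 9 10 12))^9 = ((3 13 9 6 10 12))^9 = (3 6)(9 12)(10 13)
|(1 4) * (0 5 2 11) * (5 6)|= 10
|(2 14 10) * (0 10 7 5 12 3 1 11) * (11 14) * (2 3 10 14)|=10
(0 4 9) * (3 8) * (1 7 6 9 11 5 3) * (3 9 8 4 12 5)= (0 12 5 9)(1 7 6 8)(3 4 11)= [12, 7, 2, 4, 11, 9, 8, 6, 1, 0, 10, 3, 5]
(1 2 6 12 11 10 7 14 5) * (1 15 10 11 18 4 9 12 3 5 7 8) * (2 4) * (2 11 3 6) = [0, 4, 2, 5, 9, 15, 6, 14, 1, 12, 8, 3, 18, 13, 7, 10, 16, 17, 11] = (1 4 9 12 18 11 3 5 15 10 8)(7 14)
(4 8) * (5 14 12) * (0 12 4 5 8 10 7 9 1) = (0 12 8 5 14 4 10 7 9 1) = [12, 0, 2, 3, 10, 14, 6, 9, 5, 1, 7, 11, 8, 13, 4]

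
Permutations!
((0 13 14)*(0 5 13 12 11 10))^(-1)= (0 10 11 12)(5 14 13)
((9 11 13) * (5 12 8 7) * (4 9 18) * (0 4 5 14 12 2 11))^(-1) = (0 9 4)(2 5 18 13 11)(7 8 12 14)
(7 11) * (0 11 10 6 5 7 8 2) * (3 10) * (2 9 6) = (0 11 8 9 6 5 7 3 10 2) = [11, 1, 0, 10, 4, 7, 5, 3, 9, 6, 2, 8]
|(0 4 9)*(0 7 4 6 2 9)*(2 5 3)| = |(0 6 5 3 2 9 7 4)| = 8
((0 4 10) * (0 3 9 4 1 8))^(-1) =(0 8 1)(3 10 4 9)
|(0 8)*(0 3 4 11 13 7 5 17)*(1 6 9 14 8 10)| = 14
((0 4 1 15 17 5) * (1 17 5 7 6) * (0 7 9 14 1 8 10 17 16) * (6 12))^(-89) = (0 4 16)(1 14 9 17 10 8 6 12 7 5 15)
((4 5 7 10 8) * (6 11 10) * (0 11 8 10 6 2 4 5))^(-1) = (0 4 2 7 5 8 6 11)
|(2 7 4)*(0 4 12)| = |(0 4 2 7 12)| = 5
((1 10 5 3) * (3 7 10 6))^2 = ((1 6 3)(5 7 10))^2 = (1 3 6)(5 10 7)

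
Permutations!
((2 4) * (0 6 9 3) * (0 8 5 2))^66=((0 6 9 3 8 5 2 4))^66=(0 9 8 2)(3 5 4 6)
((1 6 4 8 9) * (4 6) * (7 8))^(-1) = (1 9 8 7 4)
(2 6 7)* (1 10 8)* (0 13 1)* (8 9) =(0 13 1 10 9 8)(2 6 7) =[13, 10, 6, 3, 4, 5, 7, 2, 0, 8, 9, 11, 12, 1]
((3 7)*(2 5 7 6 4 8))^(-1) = ((2 5 7 3 6 4 8))^(-1) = (2 8 4 6 3 7 5)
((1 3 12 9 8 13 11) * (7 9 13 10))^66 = (1 3 12 13 11)(7 8)(9 10)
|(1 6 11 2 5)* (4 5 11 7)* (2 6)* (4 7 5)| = |(1 2 11 6 5)| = 5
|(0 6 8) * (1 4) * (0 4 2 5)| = 7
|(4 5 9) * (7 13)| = 6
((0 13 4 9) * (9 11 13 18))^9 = ((0 18 9)(4 11 13))^9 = (18)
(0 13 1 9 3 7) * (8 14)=(0 13 1 9 3 7)(8 14)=[13, 9, 2, 7, 4, 5, 6, 0, 14, 3, 10, 11, 12, 1, 8]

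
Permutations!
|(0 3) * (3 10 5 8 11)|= |(0 10 5 8 11 3)|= 6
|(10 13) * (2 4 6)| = |(2 4 6)(10 13)| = 6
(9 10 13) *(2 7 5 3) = (2 7 5 3)(9 10 13) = [0, 1, 7, 2, 4, 3, 6, 5, 8, 10, 13, 11, 12, 9]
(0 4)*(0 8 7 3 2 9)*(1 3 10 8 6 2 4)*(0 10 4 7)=(0 1 3 7 4 6 2 9 10 8)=[1, 3, 9, 7, 6, 5, 2, 4, 0, 10, 8]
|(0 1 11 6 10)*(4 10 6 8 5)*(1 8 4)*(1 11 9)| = 6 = |(0 8 5 11 4 10)(1 9)|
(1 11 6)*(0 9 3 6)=(0 9 3 6 1 11)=[9, 11, 2, 6, 4, 5, 1, 7, 8, 3, 10, 0]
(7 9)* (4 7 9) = (9)(4 7) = [0, 1, 2, 3, 7, 5, 6, 4, 8, 9]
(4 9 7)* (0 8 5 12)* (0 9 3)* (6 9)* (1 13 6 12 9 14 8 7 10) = (0 7 4 3)(1 13 6 14 8 5 9 10) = [7, 13, 2, 0, 3, 9, 14, 4, 5, 10, 1, 11, 12, 6, 8]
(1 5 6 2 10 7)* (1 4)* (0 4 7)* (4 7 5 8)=(0 7 5 6 2 10)(1 8 4)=[7, 8, 10, 3, 1, 6, 2, 5, 4, 9, 0]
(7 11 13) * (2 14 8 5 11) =(2 14 8 5 11 13 7) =[0, 1, 14, 3, 4, 11, 6, 2, 5, 9, 10, 13, 12, 7, 8]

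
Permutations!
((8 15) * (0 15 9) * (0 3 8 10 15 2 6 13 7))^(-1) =((0 2 6 13 7)(3 8 9)(10 15))^(-1) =(0 7 13 6 2)(3 9 8)(10 15)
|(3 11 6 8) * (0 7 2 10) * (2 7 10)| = 4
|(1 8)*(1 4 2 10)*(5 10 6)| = |(1 8 4 2 6 5 10)| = 7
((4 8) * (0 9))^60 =((0 9)(4 8))^60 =(9)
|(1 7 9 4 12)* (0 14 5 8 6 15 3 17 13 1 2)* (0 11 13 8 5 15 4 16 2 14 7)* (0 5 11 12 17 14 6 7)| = |(1 5 11 13)(2 12 6 4 17 8 7 9 16)(3 14 15)| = 36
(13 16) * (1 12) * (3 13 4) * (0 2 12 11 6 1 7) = (0 2 12 7)(1 11 6)(3 13 16 4) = [2, 11, 12, 13, 3, 5, 1, 0, 8, 9, 10, 6, 7, 16, 14, 15, 4]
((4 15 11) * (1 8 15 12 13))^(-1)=((1 8 15 11 4 12 13))^(-1)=(1 13 12 4 11 15 8)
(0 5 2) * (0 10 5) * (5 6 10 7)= (2 7 5)(6 10)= [0, 1, 7, 3, 4, 2, 10, 5, 8, 9, 6]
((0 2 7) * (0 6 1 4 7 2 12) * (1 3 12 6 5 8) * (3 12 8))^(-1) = (0 12 6)(1 8 3 5 7 4)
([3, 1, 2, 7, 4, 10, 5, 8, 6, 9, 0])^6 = (0 10 5 6 8 7 3)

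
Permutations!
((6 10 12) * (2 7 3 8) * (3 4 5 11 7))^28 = (2 3 8)(6 10 12)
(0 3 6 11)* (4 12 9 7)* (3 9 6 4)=(0 9 7 3 4 12 6 11)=[9, 1, 2, 4, 12, 5, 11, 3, 8, 7, 10, 0, 6]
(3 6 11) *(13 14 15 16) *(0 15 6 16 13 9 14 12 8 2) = (0 15 13 12 8 2)(3 16 9 14 6 11) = [15, 1, 0, 16, 4, 5, 11, 7, 2, 14, 10, 3, 8, 12, 6, 13, 9]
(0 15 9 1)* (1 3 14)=[15, 0, 2, 14, 4, 5, 6, 7, 8, 3, 10, 11, 12, 13, 1, 9]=(0 15 9 3 14 1)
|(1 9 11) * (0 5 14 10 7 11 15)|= 9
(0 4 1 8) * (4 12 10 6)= [12, 8, 2, 3, 1, 5, 4, 7, 0, 9, 6, 11, 10]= (0 12 10 6 4 1 8)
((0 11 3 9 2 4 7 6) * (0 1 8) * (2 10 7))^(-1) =(0 8 1 6 7 10 9 3 11)(2 4)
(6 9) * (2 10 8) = [0, 1, 10, 3, 4, 5, 9, 7, 2, 6, 8] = (2 10 8)(6 9)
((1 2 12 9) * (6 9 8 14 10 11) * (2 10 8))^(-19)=(1 10 11 6 9)(2 12)(8 14)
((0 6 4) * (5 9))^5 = (0 4 6)(5 9)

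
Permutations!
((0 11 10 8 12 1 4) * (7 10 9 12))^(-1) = (0 4 1 12 9 11)(7 8 10)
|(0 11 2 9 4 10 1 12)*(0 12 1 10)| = |(12)(0 11 2 9 4)| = 5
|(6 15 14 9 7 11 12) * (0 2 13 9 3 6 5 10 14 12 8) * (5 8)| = 14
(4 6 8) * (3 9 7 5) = (3 9 7 5)(4 6 8) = [0, 1, 2, 9, 6, 3, 8, 5, 4, 7]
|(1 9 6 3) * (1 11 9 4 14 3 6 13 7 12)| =|(1 4 14 3 11 9 13 7 12)| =9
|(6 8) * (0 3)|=2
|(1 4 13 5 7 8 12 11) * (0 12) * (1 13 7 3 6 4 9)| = |(0 12 11 13 5 3 6 4 7 8)(1 9)| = 10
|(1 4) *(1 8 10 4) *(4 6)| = |(4 8 10 6)| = 4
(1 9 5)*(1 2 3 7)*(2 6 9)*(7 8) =(1 2 3 8 7)(5 6 9) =[0, 2, 3, 8, 4, 6, 9, 1, 7, 5]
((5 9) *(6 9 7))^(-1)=((5 7 6 9))^(-1)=(5 9 6 7)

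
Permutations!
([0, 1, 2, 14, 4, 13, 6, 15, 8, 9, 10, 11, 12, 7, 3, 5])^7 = (3 14)(5 15 7 13)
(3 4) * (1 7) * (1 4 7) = (3 7 4) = [0, 1, 2, 7, 3, 5, 6, 4]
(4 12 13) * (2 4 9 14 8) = (2 4 12 13 9 14 8) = [0, 1, 4, 3, 12, 5, 6, 7, 2, 14, 10, 11, 13, 9, 8]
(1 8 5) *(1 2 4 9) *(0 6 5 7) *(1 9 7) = (9)(0 6 5 2 4 7)(1 8) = [6, 8, 4, 3, 7, 2, 5, 0, 1, 9]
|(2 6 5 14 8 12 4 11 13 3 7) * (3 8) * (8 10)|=6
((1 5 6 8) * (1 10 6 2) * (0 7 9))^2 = (0 9 7)(1 2 5)(6 10 8)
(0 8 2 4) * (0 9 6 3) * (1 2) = [8, 2, 4, 0, 9, 5, 3, 7, 1, 6] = (0 8 1 2 4 9 6 3)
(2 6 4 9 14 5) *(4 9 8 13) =(2 6 9 14 5)(4 8 13) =[0, 1, 6, 3, 8, 2, 9, 7, 13, 14, 10, 11, 12, 4, 5]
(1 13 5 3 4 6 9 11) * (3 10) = [0, 13, 2, 4, 6, 10, 9, 7, 8, 11, 3, 1, 12, 5] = (1 13 5 10 3 4 6 9 11)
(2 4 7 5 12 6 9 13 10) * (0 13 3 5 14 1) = (0 13 10 2 4 7 14 1)(3 5 12 6 9) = [13, 0, 4, 5, 7, 12, 9, 14, 8, 3, 2, 11, 6, 10, 1]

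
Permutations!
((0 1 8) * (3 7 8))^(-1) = ((0 1 3 7 8))^(-1) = (0 8 7 3 1)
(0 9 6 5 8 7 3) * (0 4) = (0 9 6 5 8 7 3 4) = [9, 1, 2, 4, 0, 8, 5, 3, 7, 6]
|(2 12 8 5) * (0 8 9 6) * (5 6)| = |(0 8 6)(2 12 9 5)| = 12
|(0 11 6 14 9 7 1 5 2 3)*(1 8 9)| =24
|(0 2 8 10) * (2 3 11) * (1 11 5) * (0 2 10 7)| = |(0 3 5 1 11 10 2 8 7)| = 9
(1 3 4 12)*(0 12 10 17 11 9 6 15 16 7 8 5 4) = (0 12 1 3)(4 10 17 11 9 6 15 16 7 8 5) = [12, 3, 2, 0, 10, 4, 15, 8, 5, 6, 17, 9, 1, 13, 14, 16, 7, 11]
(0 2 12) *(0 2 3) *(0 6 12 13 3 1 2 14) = (0 1 2 13 3 6 12 14) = [1, 2, 13, 6, 4, 5, 12, 7, 8, 9, 10, 11, 14, 3, 0]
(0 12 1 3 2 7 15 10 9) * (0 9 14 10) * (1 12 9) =(0 9 1 3 2 7 15)(10 14) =[9, 3, 7, 2, 4, 5, 6, 15, 8, 1, 14, 11, 12, 13, 10, 0]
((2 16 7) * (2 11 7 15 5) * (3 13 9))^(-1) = ((2 16 15 5)(3 13 9)(7 11))^(-1) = (2 5 15 16)(3 9 13)(7 11)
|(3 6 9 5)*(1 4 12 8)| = |(1 4 12 8)(3 6 9 5)| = 4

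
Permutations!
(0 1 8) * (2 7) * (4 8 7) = (0 1 7 2 4 8) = [1, 7, 4, 3, 8, 5, 6, 2, 0]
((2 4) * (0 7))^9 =(0 7)(2 4)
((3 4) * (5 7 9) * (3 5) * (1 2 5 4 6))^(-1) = (1 6 3 9 7 5 2)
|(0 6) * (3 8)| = 2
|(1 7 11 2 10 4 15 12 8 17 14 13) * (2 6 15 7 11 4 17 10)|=10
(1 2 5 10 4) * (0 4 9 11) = (0 4 1 2 5 10 9 11) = [4, 2, 5, 3, 1, 10, 6, 7, 8, 11, 9, 0]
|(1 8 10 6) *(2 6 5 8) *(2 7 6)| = 3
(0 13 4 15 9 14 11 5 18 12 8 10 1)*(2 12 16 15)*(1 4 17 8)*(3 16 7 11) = [13, 0, 12, 16, 2, 18, 6, 11, 10, 14, 4, 5, 1, 17, 3, 9, 15, 8, 7] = (0 13 17 8 10 4 2 12 1)(3 16 15 9 14)(5 18 7 11)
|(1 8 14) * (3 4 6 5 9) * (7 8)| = |(1 7 8 14)(3 4 6 5 9)| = 20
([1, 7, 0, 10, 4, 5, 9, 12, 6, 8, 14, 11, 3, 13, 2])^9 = [1, 7, 0, 10, 4, 5, 6, 12, 8, 9, 14, 11, 3, 13, 2]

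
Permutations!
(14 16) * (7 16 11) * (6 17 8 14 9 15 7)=[0, 1, 2, 3, 4, 5, 17, 16, 14, 15, 10, 6, 12, 13, 11, 7, 9, 8]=(6 17 8 14 11)(7 16 9 15)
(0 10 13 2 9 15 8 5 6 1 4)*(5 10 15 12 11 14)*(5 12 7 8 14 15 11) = (0 11 15 14 12 5 6 1 4)(2 9 7 8 10 13) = [11, 4, 9, 3, 0, 6, 1, 8, 10, 7, 13, 15, 5, 2, 12, 14]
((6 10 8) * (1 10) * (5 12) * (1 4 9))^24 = (12)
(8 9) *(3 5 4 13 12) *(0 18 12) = (0 18 12 3 5 4 13)(8 9) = [18, 1, 2, 5, 13, 4, 6, 7, 9, 8, 10, 11, 3, 0, 14, 15, 16, 17, 12]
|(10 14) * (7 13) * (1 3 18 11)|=4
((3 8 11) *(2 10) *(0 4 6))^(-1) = (0 6 4)(2 10)(3 11 8)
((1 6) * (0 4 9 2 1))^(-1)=(0 6 1 2 9 4)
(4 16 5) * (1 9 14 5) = (1 9 14 5 4 16) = [0, 9, 2, 3, 16, 4, 6, 7, 8, 14, 10, 11, 12, 13, 5, 15, 1]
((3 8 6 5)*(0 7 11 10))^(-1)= ((0 7 11 10)(3 8 6 5))^(-1)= (0 10 11 7)(3 5 6 8)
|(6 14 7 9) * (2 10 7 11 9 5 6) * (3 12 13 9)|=|(2 10 7 5 6 14 11 3 12 13 9)|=11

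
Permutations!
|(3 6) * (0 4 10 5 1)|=10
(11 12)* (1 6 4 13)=[0, 6, 2, 3, 13, 5, 4, 7, 8, 9, 10, 12, 11, 1]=(1 6 4 13)(11 12)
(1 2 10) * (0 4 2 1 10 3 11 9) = (0 4 2 3 11 9) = [4, 1, 3, 11, 2, 5, 6, 7, 8, 0, 10, 9]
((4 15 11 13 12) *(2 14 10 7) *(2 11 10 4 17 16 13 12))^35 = ((2 14 4 15 10 7 11 12 17 16 13))^35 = (2 4 10 11 17 13 14 15 7 12 16)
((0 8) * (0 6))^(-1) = (0 6 8)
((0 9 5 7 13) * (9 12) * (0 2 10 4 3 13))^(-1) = (0 7 5 9 12)(2 13 3 4 10)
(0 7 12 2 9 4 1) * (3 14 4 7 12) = [12, 0, 9, 14, 1, 5, 6, 3, 8, 7, 10, 11, 2, 13, 4] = (0 12 2 9 7 3 14 4 1)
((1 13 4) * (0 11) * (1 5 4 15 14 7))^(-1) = (0 11)(1 7 14 15 13)(4 5)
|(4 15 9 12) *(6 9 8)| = 6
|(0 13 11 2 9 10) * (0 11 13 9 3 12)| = |(13)(0 9 10 11 2 3 12)| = 7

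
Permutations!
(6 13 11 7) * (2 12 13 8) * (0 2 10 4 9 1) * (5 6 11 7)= (0 2 12 13 7 11 5 6 8 10 4 9 1)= [2, 0, 12, 3, 9, 6, 8, 11, 10, 1, 4, 5, 13, 7]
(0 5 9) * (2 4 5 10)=(0 10 2 4 5 9)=[10, 1, 4, 3, 5, 9, 6, 7, 8, 0, 2]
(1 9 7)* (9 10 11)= (1 10 11 9 7)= [0, 10, 2, 3, 4, 5, 6, 1, 8, 7, 11, 9]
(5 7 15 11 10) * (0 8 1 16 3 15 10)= (0 8 1 16 3 15 11)(5 7 10)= [8, 16, 2, 15, 4, 7, 6, 10, 1, 9, 5, 0, 12, 13, 14, 11, 3]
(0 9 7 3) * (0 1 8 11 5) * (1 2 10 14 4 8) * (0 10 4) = (0 9 7 3 2 4 8 11 5 10 14) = [9, 1, 4, 2, 8, 10, 6, 3, 11, 7, 14, 5, 12, 13, 0]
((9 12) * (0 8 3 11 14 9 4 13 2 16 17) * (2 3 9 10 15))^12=(0 16 15 14 3 4 9)(2 10 11 13 12 8 17)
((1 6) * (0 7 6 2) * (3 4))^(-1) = (0 2 1 6 7)(3 4)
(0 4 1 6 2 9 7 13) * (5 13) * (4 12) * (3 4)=(0 12 3 4 1 6 2 9 7 5 13)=[12, 6, 9, 4, 1, 13, 2, 5, 8, 7, 10, 11, 3, 0]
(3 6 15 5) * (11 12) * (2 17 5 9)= (2 17 5 3 6 15 9)(11 12)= [0, 1, 17, 6, 4, 3, 15, 7, 8, 2, 10, 12, 11, 13, 14, 9, 16, 5]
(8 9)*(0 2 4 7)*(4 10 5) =(0 2 10 5 4 7)(8 9) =[2, 1, 10, 3, 7, 4, 6, 0, 9, 8, 5]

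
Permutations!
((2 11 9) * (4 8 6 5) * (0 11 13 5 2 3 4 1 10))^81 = (0 5 6 3)(1 2 4 11)(8 9 10 13)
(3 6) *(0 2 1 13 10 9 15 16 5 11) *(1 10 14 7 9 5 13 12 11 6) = (0 2 10 5 6 3 1 12 11)(7 9 15 16 13 14) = [2, 12, 10, 1, 4, 6, 3, 9, 8, 15, 5, 0, 11, 14, 7, 16, 13]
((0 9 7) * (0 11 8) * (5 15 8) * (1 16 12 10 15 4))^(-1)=(0 8 15 10 12 16 1 4 5 11 7 9)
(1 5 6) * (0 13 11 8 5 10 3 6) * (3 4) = (0 13 11 8 5)(1 10 4 3 6) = [13, 10, 2, 6, 3, 0, 1, 7, 5, 9, 4, 8, 12, 11]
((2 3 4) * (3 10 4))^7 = (2 10 4)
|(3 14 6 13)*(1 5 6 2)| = 7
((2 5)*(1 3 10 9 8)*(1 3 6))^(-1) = (1 6)(2 5)(3 8 9 10)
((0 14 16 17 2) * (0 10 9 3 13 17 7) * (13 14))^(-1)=((0 13 17 2 10 9 3 14 16 7))^(-1)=(0 7 16 14 3 9 10 2 17 13)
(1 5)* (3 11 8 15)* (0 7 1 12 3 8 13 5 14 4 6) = (0 7 1 14 4 6)(3 11 13 5 12)(8 15) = [7, 14, 2, 11, 6, 12, 0, 1, 15, 9, 10, 13, 3, 5, 4, 8]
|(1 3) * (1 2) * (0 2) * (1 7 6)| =6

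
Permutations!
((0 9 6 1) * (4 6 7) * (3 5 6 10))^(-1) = ((0 9 7 4 10 3 5 6 1))^(-1) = (0 1 6 5 3 10 4 7 9)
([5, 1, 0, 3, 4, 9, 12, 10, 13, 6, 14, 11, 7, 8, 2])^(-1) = [2, 1, 14, 3, 4, 0, 9, 12, 13, 5, 7, 11, 6, 8, 10]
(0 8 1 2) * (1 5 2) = (0 8 5 2) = [8, 1, 0, 3, 4, 2, 6, 7, 5]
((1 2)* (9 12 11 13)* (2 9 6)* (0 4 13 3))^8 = (0 11 9 2 13)(1 6 4 3 12)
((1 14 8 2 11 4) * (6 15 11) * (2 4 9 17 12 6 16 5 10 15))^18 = (1 8)(2 12 9 15 5)(4 14)(6 17 11 10 16)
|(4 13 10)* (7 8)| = 6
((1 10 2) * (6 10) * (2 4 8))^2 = (1 10 8)(2 6 4)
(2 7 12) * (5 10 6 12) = [0, 1, 7, 3, 4, 10, 12, 5, 8, 9, 6, 11, 2] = (2 7 5 10 6 12)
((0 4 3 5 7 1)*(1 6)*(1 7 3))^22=(7)(0 4 1)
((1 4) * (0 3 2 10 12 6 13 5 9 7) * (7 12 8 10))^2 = (0 2)(3 7)(5 12 13 9 6)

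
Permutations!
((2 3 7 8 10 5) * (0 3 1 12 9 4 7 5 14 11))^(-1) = (0 11 14 10 8 7 4 9 12 1 2 5 3)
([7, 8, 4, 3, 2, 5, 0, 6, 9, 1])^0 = (9)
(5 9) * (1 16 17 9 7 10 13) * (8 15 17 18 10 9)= [0, 16, 2, 3, 4, 7, 6, 9, 15, 5, 13, 11, 12, 1, 14, 17, 18, 8, 10]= (1 16 18 10 13)(5 7 9)(8 15 17)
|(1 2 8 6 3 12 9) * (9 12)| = 6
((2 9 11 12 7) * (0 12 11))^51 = ((0 12 7 2 9))^51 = (0 12 7 2 9)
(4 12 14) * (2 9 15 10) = (2 9 15 10)(4 12 14) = [0, 1, 9, 3, 12, 5, 6, 7, 8, 15, 2, 11, 14, 13, 4, 10]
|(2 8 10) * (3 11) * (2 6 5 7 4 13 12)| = |(2 8 10 6 5 7 4 13 12)(3 11)| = 18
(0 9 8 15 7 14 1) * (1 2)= [9, 0, 1, 3, 4, 5, 6, 14, 15, 8, 10, 11, 12, 13, 2, 7]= (0 9 8 15 7 14 2 1)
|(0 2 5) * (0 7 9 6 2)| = 5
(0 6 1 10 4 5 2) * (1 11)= (0 6 11 1 10 4 5 2)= [6, 10, 0, 3, 5, 2, 11, 7, 8, 9, 4, 1]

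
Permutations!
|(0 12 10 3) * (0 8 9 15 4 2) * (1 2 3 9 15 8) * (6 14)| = 10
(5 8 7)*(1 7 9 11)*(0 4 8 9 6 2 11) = (0 4 8 6 2 11 1 7 5 9) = [4, 7, 11, 3, 8, 9, 2, 5, 6, 0, 10, 1]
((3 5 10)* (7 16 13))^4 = (3 5 10)(7 16 13)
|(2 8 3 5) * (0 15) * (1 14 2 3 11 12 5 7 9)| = 10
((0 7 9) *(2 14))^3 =((0 7 9)(2 14))^3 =(2 14)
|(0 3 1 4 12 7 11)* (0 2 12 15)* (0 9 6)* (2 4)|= 11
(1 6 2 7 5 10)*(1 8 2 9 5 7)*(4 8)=(1 6 9 5 10 4 8 2)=[0, 6, 1, 3, 8, 10, 9, 7, 2, 5, 4]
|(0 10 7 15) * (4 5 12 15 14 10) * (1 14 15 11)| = 10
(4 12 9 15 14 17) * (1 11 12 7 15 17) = (1 11 12 9 17 4 7 15 14) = [0, 11, 2, 3, 7, 5, 6, 15, 8, 17, 10, 12, 9, 13, 1, 14, 16, 4]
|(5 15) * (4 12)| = 2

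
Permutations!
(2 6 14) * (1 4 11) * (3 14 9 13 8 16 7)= (1 4 11)(2 6 9 13 8 16 7 3 14)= [0, 4, 6, 14, 11, 5, 9, 3, 16, 13, 10, 1, 12, 8, 2, 15, 7]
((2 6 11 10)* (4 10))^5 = ((2 6 11 4 10))^5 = (11)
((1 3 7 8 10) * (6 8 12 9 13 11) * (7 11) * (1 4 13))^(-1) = ((1 3 11 6 8 10 4 13 7 12 9))^(-1) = (1 9 12 7 13 4 10 8 6 11 3)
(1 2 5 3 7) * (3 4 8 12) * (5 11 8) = (1 2 11 8 12 3 7)(4 5) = [0, 2, 11, 7, 5, 4, 6, 1, 12, 9, 10, 8, 3]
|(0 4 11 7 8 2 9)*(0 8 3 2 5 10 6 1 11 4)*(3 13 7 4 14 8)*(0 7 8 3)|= |(0 7 13 8 5 10 6 1 11 4 14 3 2 9)|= 14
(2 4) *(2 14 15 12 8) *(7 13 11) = (2 4 14 15 12 8)(7 13 11) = [0, 1, 4, 3, 14, 5, 6, 13, 2, 9, 10, 7, 8, 11, 15, 12]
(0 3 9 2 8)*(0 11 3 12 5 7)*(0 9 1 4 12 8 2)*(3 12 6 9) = (0 8 11 12 5 7 3 1 4 6 9) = [8, 4, 2, 1, 6, 7, 9, 3, 11, 0, 10, 12, 5]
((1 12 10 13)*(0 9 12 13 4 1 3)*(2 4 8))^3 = (0 10 4 3 12 2 13 9 8 1)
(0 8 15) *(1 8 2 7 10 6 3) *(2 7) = (0 7 10 6 3 1 8 15) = [7, 8, 2, 1, 4, 5, 3, 10, 15, 9, 6, 11, 12, 13, 14, 0]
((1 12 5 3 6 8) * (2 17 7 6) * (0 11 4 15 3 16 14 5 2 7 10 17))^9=(0 12 8 7 15 11 2 1 6 3 4)(10 17)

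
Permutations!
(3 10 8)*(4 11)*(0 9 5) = (0 9 5)(3 10 8)(4 11) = [9, 1, 2, 10, 11, 0, 6, 7, 3, 5, 8, 4]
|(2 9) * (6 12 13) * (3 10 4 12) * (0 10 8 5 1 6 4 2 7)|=15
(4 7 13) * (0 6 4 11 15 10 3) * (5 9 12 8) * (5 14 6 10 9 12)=(0 10 3)(4 7 13 11 15 9 5 12 8 14 6)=[10, 1, 2, 0, 7, 12, 4, 13, 14, 5, 3, 15, 8, 11, 6, 9]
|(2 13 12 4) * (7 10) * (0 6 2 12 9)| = 10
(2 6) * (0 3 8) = (0 3 8)(2 6) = [3, 1, 6, 8, 4, 5, 2, 7, 0]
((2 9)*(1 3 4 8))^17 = (1 3 4 8)(2 9)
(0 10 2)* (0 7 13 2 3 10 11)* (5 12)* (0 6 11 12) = (0 12 5)(2 7 13)(3 10)(6 11) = [12, 1, 7, 10, 4, 0, 11, 13, 8, 9, 3, 6, 5, 2]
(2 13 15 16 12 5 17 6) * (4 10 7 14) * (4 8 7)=(2 13 15 16 12 5 17 6)(4 10)(7 14 8)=[0, 1, 13, 3, 10, 17, 2, 14, 7, 9, 4, 11, 5, 15, 8, 16, 12, 6]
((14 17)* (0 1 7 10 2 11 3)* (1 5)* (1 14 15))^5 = (0 1 3 15 11 17 2 14 10 5 7)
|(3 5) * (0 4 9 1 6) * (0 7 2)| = |(0 4 9 1 6 7 2)(3 5)| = 14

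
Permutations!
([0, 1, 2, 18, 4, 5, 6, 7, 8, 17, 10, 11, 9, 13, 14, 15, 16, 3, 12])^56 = (3 18 12 9 17)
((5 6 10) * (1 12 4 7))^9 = ((1 12 4 7)(5 6 10))^9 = (1 12 4 7)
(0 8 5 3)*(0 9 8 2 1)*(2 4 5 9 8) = (0 4 5 3 8 9 2 1) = [4, 0, 1, 8, 5, 3, 6, 7, 9, 2]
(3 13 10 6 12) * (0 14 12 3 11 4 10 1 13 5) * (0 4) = [14, 13, 2, 5, 10, 4, 3, 7, 8, 9, 6, 0, 11, 1, 12] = (0 14 12 11)(1 13)(3 5 4 10 6)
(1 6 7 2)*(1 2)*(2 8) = (1 6 7)(2 8) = [0, 6, 8, 3, 4, 5, 7, 1, 2]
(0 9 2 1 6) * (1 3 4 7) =(0 9 2 3 4 7 1 6) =[9, 6, 3, 4, 7, 5, 0, 1, 8, 2]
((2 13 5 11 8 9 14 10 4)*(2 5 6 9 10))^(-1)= ((2 13 6 9 14)(4 5 11 8 10))^(-1)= (2 14 9 6 13)(4 10 8 11 5)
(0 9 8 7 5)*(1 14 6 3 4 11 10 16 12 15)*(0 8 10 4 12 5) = (0 9 10 16 5 8 7)(1 14 6 3 12 15)(4 11) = [9, 14, 2, 12, 11, 8, 3, 0, 7, 10, 16, 4, 15, 13, 6, 1, 5]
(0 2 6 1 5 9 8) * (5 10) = [2, 10, 6, 3, 4, 9, 1, 7, 0, 8, 5] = (0 2 6 1 10 5 9 8)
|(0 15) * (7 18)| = 2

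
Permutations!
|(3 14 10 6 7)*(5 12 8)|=15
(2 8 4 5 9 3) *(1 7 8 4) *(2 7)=(1 2 4 5 9 3 7 8)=[0, 2, 4, 7, 5, 9, 6, 8, 1, 3]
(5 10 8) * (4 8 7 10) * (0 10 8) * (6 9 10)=(0 6 9 10 7 8 5 4)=[6, 1, 2, 3, 0, 4, 9, 8, 5, 10, 7]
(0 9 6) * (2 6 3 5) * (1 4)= (0 9 3 5 2 6)(1 4)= [9, 4, 6, 5, 1, 2, 0, 7, 8, 3]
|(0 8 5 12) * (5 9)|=|(0 8 9 5 12)|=5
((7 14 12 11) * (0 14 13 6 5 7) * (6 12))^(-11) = ((0 14 6 5 7 13 12 11))^(-11) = (0 13 6 11 7 14 12 5)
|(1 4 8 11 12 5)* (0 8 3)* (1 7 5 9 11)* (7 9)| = |(0 8 1 4 3)(5 9 11 12 7)| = 5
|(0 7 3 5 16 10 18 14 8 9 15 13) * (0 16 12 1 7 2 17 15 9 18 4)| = |(0 2 17 15 13 16 10 4)(1 7 3 5 12)(8 18 14)| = 120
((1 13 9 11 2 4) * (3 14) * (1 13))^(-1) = (2 11 9 13 4)(3 14)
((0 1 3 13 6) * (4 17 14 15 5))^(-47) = ((0 1 3 13 6)(4 17 14 15 5))^(-47) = (0 13 1 6 3)(4 15 17 5 14)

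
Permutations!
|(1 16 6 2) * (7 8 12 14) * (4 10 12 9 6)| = |(1 16 4 10 12 14 7 8 9 6 2)| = 11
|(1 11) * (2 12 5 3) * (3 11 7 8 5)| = 15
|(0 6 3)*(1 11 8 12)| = |(0 6 3)(1 11 8 12)| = 12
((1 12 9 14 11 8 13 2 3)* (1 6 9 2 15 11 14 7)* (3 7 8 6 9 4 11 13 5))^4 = ((1 12 2 7)(3 9 8 5)(4 11 6)(13 15))^4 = (15)(4 11 6)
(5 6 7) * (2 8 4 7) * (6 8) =(2 6)(4 7 5 8) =[0, 1, 6, 3, 7, 8, 2, 5, 4]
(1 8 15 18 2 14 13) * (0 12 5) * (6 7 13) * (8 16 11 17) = (0 12 5)(1 16 11 17 8 15 18 2 14 6 7 13) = [12, 16, 14, 3, 4, 0, 7, 13, 15, 9, 10, 17, 5, 1, 6, 18, 11, 8, 2]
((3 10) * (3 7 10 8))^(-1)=(3 8)(7 10)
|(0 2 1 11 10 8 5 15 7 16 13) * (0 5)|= |(0 2 1 11 10 8)(5 15 7 16 13)|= 30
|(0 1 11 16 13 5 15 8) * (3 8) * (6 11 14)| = 11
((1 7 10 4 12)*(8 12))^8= ((1 7 10 4 8 12))^8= (1 10 8)(4 12 7)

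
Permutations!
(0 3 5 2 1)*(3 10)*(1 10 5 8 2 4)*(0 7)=(0 5 4 1 7)(2 10 3 8)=[5, 7, 10, 8, 1, 4, 6, 0, 2, 9, 3]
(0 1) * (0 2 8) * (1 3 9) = (0 3 9 1 2 8) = [3, 2, 8, 9, 4, 5, 6, 7, 0, 1]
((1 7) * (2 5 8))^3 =(8)(1 7)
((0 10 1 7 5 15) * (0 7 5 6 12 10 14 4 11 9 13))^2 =(0 4 9)(1 15 6 10 5 7 12)(11 13 14)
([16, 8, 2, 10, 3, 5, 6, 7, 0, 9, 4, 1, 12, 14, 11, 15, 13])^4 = (0 11 16 1 13 8 14)(3 10 4)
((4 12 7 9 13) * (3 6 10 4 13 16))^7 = ((3 6 10 4 12 7 9 16))^7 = (3 16 9 7 12 4 10 6)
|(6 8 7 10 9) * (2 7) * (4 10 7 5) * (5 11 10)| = 6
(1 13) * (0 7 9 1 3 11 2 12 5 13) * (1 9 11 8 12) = (0 7 11 2 1)(3 8 12 5 13) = [7, 0, 1, 8, 4, 13, 6, 11, 12, 9, 10, 2, 5, 3]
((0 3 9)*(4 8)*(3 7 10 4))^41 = (0 9 3 8 4 10 7)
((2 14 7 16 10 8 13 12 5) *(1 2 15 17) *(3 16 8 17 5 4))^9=(1 16 12 7)(2 10 4 8)(3 13 14 17)(5 15)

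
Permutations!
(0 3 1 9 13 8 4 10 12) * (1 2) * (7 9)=(0 3 2 1 7 9 13 8 4 10 12)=[3, 7, 1, 2, 10, 5, 6, 9, 4, 13, 12, 11, 0, 8]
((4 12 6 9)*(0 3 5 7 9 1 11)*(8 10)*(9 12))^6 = (0 1 12 5)(3 11 6 7)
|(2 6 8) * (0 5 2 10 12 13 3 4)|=|(0 5 2 6 8 10 12 13 3 4)|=10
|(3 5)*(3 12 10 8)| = |(3 5 12 10 8)| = 5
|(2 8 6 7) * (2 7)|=3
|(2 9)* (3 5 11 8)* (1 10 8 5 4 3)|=6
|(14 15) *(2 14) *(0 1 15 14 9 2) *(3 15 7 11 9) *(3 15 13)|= 14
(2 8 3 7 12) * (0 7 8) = (0 7 12 2)(3 8) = [7, 1, 0, 8, 4, 5, 6, 12, 3, 9, 10, 11, 2]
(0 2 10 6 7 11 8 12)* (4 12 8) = [2, 1, 10, 3, 12, 5, 7, 11, 8, 9, 6, 4, 0] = (0 2 10 6 7 11 4 12)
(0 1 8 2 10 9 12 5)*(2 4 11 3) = (0 1 8 4 11 3 2 10 9 12 5) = [1, 8, 10, 2, 11, 0, 6, 7, 4, 12, 9, 3, 5]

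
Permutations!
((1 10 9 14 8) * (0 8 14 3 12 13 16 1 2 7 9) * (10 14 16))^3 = ((0 8 2 7 9 3 12 13 10)(1 14 16))^3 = (16)(0 7 12)(2 3 10)(8 9 13)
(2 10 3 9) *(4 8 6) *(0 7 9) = (0 7 9 2 10 3)(4 8 6) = [7, 1, 10, 0, 8, 5, 4, 9, 6, 2, 3]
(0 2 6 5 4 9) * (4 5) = (0 2 6 4 9) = [2, 1, 6, 3, 9, 5, 4, 7, 8, 0]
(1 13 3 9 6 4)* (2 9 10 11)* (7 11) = [0, 13, 9, 10, 1, 5, 4, 11, 8, 6, 7, 2, 12, 3] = (1 13 3 10 7 11 2 9 6 4)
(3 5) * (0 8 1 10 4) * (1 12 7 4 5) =[8, 10, 2, 1, 0, 3, 6, 4, 12, 9, 5, 11, 7] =(0 8 12 7 4)(1 10 5 3)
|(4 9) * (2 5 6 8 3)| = 10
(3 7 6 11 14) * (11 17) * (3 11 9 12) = (3 7 6 17 9 12)(11 14) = [0, 1, 2, 7, 4, 5, 17, 6, 8, 12, 10, 14, 3, 13, 11, 15, 16, 9]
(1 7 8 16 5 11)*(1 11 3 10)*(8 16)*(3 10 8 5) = [0, 7, 2, 8, 4, 10, 6, 16, 5, 9, 1, 11, 12, 13, 14, 15, 3] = (1 7 16 3 8 5 10)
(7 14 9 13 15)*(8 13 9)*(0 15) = (0 15 7 14 8 13) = [15, 1, 2, 3, 4, 5, 6, 14, 13, 9, 10, 11, 12, 0, 8, 7]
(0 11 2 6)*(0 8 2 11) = (11)(2 6 8) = [0, 1, 6, 3, 4, 5, 8, 7, 2, 9, 10, 11]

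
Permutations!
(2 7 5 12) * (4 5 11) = (2 7 11 4 5 12) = [0, 1, 7, 3, 5, 12, 6, 11, 8, 9, 10, 4, 2]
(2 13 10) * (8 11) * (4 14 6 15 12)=(2 13 10)(4 14 6 15 12)(8 11)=[0, 1, 13, 3, 14, 5, 15, 7, 11, 9, 2, 8, 4, 10, 6, 12]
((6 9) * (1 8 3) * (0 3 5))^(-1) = ((0 3 1 8 5)(6 9))^(-1) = (0 5 8 1 3)(6 9)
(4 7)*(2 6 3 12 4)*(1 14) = (1 14)(2 6 3 12 4 7) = [0, 14, 6, 12, 7, 5, 3, 2, 8, 9, 10, 11, 4, 13, 1]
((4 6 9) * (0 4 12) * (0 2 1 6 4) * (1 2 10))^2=((1 6 9 12 10))^2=(1 9 10 6 12)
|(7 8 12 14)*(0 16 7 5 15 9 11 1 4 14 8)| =42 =|(0 16 7)(1 4 14 5 15 9 11)(8 12)|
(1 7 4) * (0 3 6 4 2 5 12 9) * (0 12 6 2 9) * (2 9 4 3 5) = (0 5 6 3 9 12)(1 7 4) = [5, 7, 2, 9, 1, 6, 3, 4, 8, 12, 10, 11, 0]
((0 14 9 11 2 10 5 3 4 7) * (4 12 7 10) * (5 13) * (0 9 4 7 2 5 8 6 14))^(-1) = ((2 7 9 11 5 3 12)(4 10 13 8 6 14))^(-1) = (2 12 3 5 11 9 7)(4 14 6 8 13 10)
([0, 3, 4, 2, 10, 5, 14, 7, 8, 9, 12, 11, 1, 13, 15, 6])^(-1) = [0, 12, 3, 1, 2, 5, 15, 7, 8, 9, 4, 11, 10, 13, 6, 14]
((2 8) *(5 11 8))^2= ((2 5 11 8))^2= (2 11)(5 8)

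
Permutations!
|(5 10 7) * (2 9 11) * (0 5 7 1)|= 12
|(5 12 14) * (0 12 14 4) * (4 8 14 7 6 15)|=|(0 12 8 14 5 7 6 15 4)|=9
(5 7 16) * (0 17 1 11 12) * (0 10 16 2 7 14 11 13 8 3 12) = [17, 13, 7, 12, 4, 14, 6, 2, 3, 9, 16, 0, 10, 8, 11, 15, 5, 1] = (0 17 1 13 8 3 12 10 16 5 14 11)(2 7)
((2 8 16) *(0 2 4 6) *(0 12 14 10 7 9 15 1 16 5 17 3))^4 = (0 17 8)(1 12 9 4 10)(2 3 5)(6 7 16 14 15)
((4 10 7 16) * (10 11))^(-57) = ((4 11 10 7 16))^(-57) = (4 7 11 16 10)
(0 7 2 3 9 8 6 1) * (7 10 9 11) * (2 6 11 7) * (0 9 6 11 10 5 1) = (0 5 1 9 8 10 6)(2 3 7 11) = [5, 9, 3, 7, 4, 1, 0, 11, 10, 8, 6, 2]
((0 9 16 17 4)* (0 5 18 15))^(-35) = (0 5 16 15 4 9 18 17)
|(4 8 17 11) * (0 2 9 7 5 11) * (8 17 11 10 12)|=11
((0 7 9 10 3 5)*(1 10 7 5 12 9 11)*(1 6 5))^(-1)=(0 5 6 11 7 9 12 3 10 1)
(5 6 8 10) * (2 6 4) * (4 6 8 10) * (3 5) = (2 8 4)(3 5 6 10) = [0, 1, 8, 5, 2, 6, 10, 7, 4, 9, 3]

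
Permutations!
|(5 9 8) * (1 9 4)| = |(1 9 8 5 4)| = 5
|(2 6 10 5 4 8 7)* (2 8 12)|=6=|(2 6 10 5 4 12)(7 8)|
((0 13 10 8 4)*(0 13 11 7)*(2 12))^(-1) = ((0 11 7)(2 12)(4 13 10 8))^(-1) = (0 7 11)(2 12)(4 8 10 13)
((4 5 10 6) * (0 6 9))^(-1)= (0 9 10 5 4 6)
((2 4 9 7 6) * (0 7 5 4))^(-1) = (0 2 6 7)(4 5 9)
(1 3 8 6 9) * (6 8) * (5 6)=[0, 3, 2, 5, 4, 6, 9, 7, 8, 1]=(1 3 5 6 9)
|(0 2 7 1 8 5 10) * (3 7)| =8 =|(0 2 3 7 1 8 5 10)|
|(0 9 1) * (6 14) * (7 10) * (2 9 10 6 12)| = |(0 10 7 6 14 12 2 9 1)| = 9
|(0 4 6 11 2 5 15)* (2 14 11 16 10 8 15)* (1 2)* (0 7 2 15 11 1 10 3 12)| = |(0 4 6 16 3 12)(1 15 7 2 5 10 8 11 14)| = 18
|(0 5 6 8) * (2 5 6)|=6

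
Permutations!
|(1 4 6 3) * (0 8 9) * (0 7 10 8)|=|(1 4 6 3)(7 10 8 9)|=4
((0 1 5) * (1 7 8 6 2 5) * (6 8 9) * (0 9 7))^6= ((2 5 9 6))^6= (2 9)(5 6)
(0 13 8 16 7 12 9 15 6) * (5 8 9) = (0 13 9 15 6)(5 8 16 7 12) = [13, 1, 2, 3, 4, 8, 0, 12, 16, 15, 10, 11, 5, 9, 14, 6, 7]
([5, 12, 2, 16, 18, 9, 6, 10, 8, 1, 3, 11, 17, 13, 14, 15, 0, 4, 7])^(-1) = (0 16 3 10 7 18 4 17 12 1 9 5)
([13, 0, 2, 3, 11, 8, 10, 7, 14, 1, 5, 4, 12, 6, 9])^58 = [5, 10, 2, 3, 4, 1, 14, 7, 0, 6, 9, 11, 12, 8, 13]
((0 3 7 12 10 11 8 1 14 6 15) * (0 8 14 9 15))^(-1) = ((0 3 7 12 10 11 14 6)(1 9 15 8))^(-1) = (0 6 14 11 10 12 7 3)(1 8 15 9)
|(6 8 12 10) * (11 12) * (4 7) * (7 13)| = 15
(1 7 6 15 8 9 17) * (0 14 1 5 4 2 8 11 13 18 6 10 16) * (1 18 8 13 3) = [14, 7, 13, 1, 2, 4, 15, 10, 9, 17, 16, 3, 12, 8, 18, 11, 0, 5, 6] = (0 14 18 6 15 11 3 1 7 10 16)(2 13 8 9 17 5 4)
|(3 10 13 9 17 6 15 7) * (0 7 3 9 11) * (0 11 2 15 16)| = |(0 7 9 17 6 16)(2 15 3 10 13)| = 30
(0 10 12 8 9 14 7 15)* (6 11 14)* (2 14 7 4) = [10, 1, 14, 3, 2, 5, 11, 15, 9, 6, 12, 7, 8, 13, 4, 0] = (0 10 12 8 9 6 11 7 15)(2 14 4)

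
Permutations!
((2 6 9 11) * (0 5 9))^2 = ((0 5 9 11 2 6))^2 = (0 9 2)(5 11 6)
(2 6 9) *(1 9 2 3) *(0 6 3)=(0 6 2 3 1 9)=[6, 9, 3, 1, 4, 5, 2, 7, 8, 0]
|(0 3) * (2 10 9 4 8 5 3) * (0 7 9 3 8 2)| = 6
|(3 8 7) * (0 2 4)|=|(0 2 4)(3 8 7)|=3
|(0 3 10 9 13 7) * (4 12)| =6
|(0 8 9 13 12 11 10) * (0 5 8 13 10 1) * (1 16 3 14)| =8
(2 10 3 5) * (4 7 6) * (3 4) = (2 10 4 7 6 3 5) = [0, 1, 10, 5, 7, 2, 3, 6, 8, 9, 4]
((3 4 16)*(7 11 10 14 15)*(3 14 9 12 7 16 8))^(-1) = (3 8 4)(7 12 9 10 11)(14 16 15)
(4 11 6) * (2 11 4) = (2 11 6) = [0, 1, 11, 3, 4, 5, 2, 7, 8, 9, 10, 6]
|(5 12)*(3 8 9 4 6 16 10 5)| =9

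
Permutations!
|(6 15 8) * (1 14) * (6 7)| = 4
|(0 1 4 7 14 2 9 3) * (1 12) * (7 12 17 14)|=6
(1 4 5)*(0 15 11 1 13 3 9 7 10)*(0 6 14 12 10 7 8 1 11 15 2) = (15)(0 2)(1 4 5 13 3 9 8)(6 14 12 10) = [2, 4, 0, 9, 5, 13, 14, 7, 1, 8, 6, 11, 10, 3, 12, 15]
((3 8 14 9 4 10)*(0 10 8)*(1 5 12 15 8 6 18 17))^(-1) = ((0 10 3)(1 5 12 15 8 14 9 4 6 18 17))^(-1) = (0 3 10)(1 17 18 6 4 9 14 8 15 12 5)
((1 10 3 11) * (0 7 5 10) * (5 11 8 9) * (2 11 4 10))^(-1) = (0 1 11 2 5 9 8 3 10 4 7)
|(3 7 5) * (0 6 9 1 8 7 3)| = 7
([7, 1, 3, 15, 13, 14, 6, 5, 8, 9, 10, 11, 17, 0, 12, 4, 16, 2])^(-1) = [13, 1, 17, 2, 15, 7, 6, 0, 8, 9, 10, 11, 14, 4, 5, 3, 16, 12]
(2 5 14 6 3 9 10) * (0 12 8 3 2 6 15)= (0 12 8 3 9 10 6 2 5 14 15)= [12, 1, 5, 9, 4, 14, 2, 7, 3, 10, 6, 11, 8, 13, 15, 0]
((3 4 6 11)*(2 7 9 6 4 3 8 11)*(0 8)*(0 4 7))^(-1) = ((0 8 11 4 7 9 6 2))^(-1) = (0 2 6 9 7 4 11 8)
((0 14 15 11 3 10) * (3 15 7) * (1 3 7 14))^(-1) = (0 10 3 1)(11 15)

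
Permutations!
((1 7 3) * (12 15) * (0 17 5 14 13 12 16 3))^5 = ((0 17 5 14 13 12 15 16 3 1 7))^5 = (0 12 7 13 1 14 3 5 16 17 15)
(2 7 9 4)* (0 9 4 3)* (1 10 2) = (0 9 3)(1 10 2 7 4) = [9, 10, 7, 0, 1, 5, 6, 4, 8, 3, 2]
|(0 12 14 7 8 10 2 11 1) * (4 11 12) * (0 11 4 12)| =14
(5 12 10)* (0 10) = (0 10 5 12) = [10, 1, 2, 3, 4, 12, 6, 7, 8, 9, 5, 11, 0]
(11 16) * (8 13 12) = (8 13 12)(11 16) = [0, 1, 2, 3, 4, 5, 6, 7, 13, 9, 10, 16, 8, 12, 14, 15, 11]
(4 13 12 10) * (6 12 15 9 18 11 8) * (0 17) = (0 17)(4 13 15 9 18 11 8 6 12 10) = [17, 1, 2, 3, 13, 5, 12, 7, 6, 18, 4, 8, 10, 15, 14, 9, 16, 0, 11]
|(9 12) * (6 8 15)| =6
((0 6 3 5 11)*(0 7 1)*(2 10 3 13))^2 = ((0 6 13 2 10 3 5 11 7 1))^2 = (0 13 10 5 7)(1 6 2 3 11)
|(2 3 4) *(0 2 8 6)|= |(0 2 3 4 8 6)|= 6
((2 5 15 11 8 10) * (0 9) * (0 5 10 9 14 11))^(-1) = (0 15 5 9 8 11 14)(2 10)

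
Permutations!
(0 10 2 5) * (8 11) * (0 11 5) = (0 10 2)(5 11 8) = [10, 1, 0, 3, 4, 11, 6, 7, 5, 9, 2, 8]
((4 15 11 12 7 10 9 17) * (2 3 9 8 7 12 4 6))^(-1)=(2 6 17 9 3)(4 11 15)(7 8 10)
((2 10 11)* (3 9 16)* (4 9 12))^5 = ((2 10 11)(3 12 4 9 16))^5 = (16)(2 11 10)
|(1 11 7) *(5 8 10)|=|(1 11 7)(5 8 10)|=3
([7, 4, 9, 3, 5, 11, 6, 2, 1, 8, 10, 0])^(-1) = (0 11 5 4 1 8 9 2 7)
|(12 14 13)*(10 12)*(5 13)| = 5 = |(5 13 10 12 14)|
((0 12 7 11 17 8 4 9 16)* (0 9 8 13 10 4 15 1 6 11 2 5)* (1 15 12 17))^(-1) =(0 5 2 7 12 8 4 10 13 17)(1 11 6)(9 16)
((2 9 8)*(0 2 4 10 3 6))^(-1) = ((0 2 9 8 4 10 3 6))^(-1) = (0 6 3 10 4 8 9 2)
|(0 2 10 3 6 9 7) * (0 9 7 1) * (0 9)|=|(0 2 10 3 6 7)(1 9)|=6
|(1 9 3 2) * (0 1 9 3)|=|(0 1 3 2 9)|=5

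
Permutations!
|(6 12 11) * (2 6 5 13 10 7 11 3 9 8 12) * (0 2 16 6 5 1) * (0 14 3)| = |(0 2 5 13 10 7 11 1 14 3 9 8 12)(6 16)| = 26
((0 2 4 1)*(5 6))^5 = ((0 2 4 1)(5 6))^5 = (0 2 4 1)(5 6)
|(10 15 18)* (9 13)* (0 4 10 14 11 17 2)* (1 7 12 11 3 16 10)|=|(0 4 1 7 12 11 17 2)(3 16 10 15 18 14)(9 13)|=24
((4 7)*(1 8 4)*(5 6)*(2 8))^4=(1 7 4 8 2)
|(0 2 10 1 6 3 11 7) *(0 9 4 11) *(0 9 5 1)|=|(0 2 10)(1 6 3 9 4 11 7 5)|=24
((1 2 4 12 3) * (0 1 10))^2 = (0 2 12 10 1 4 3)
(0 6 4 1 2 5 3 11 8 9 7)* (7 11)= (0 6 4 1 2 5 3 7)(8 9 11)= [6, 2, 5, 7, 1, 3, 4, 0, 9, 11, 10, 8]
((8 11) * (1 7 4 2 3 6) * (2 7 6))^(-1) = ((1 6)(2 3)(4 7)(8 11))^(-1) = (1 6)(2 3)(4 7)(8 11)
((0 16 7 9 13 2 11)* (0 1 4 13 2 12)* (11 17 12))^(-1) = (0 12 17 2 9 7 16)(1 11 13 4)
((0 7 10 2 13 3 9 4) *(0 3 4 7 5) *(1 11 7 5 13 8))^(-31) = ((0 13 4 3 9 5)(1 11 7 10 2 8))^(-31) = (0 5 9 3 4 13)(1 8 2 10 7 11)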